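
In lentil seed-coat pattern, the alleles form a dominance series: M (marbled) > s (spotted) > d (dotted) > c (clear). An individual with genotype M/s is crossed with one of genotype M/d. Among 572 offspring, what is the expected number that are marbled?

Cross: M/s × M/d
Allele dominance: M > s > d > c
Offspring genotypes: 1 M/M, 1 M/d, 1 M/s, 1 s/d
Phenotype counts: 3 marbled, 1 spotted
marbled: 3 out of 4 → fraction 3/4
Expected count = 3/4 × 572 = 429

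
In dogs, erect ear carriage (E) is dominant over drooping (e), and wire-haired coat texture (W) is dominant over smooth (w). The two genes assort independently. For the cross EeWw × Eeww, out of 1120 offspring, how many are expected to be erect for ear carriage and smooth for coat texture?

Dihybrid cross EeWw × Eeww — consider each gene separately:
ear carriage: Ee × Ee → 1 EE, 2 Ee, 1 ee → 3 E_ : 1 ee (out of 4)
coat texture: Ww × ww → 2 Ww, 2 ww → 2 W_ : 2 ww (out of 4)
Looking for: erect (E_) and smooth (ww)
P(erect) = 3/4, P(smooth) = 2/4
P(both) = 3/4 × 2/4 = 6/16 = 3/8
Expected count = 3/8 × 1120 = 420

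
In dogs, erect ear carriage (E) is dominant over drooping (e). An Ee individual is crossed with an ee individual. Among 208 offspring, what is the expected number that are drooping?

Punnett square for Ee × ee:
Offspring genotypes: 2 Ee, 2 ee
erect: 2, drooping: 2
drooping: 2 out of 4 → fraction 1/2
Expected count = 1/2 × 208 = 104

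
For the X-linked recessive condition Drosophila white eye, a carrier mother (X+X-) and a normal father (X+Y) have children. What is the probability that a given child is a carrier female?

Cross: X+X- × X+Y
Offspring: 1 X+X+, 1 X+Y, 1 X+X-, 1 X-Y
Probability of a carrier female: 1/4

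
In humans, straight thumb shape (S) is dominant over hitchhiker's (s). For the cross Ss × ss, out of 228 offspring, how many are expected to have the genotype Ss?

Punnett square for Ss × ss:
Offspring genotypes: 2 Ss, 2 ss
Total offspring: 4
Count with target: 2
Probability: 2/4 = 1/2
Expected count = 1/2 × 228 = 114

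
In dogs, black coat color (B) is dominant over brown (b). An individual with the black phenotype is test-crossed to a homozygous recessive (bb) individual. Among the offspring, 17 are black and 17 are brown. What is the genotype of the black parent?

Test cross: ? × bb
Offspring: 17 black, 17 brown — approximately 1:1.
A 1:1 ratio in a test cross indicates the unknown parent is heterozygous (Bb).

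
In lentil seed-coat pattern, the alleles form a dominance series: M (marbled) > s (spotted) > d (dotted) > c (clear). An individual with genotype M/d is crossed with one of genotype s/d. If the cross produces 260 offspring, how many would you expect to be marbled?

Cross: M/d × s/d
Allele dominance: M > s > d > c
Offspring genotypes: 1 M/s, 1 M/d, 1 s/d, 1 d/d
Phenotype counts: 2 marbled, 1 spotted, 1 dotted
marbled: 2 out of 4 → fraction 1/2
Expected count = 1/2 × 260 = 130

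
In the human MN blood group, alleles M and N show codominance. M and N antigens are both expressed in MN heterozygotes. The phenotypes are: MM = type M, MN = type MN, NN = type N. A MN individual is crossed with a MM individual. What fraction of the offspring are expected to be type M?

Punnett square for MN × MM:
Offspring genotypes: 2 MM, 2 MN
Phenotype counts: 2 type M, 2 type MN
type M: 2 out of 4
Probability: 2/4 = 1/2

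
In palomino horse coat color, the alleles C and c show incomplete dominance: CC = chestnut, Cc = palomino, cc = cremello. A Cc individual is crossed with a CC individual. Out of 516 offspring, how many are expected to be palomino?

Punnett square for Cc × CC:
Offspring genotypes: 2 CC, 2 Cc
Phenotype counts: 2 chestnut, 2 palomino
palomino: 2 out of 4 → fraction 1/2
Expected count = 1/2 × 516 = 258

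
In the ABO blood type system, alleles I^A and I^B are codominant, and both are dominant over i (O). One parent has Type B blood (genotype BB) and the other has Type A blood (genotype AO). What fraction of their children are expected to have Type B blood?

Cross: BB × AO
Possible offspring genotypes: 2 AB, 2 BO
Blood type counts: 2 Type AB, 2 Type B
Probability of Type B: 2/4 = 1/2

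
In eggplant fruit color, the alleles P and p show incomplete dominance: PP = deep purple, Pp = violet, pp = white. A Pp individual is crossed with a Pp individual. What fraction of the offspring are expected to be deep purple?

Punnett square for Pp × Pp:
Offspring genotypes: 1 PP, 2 Pp, 1 pp
Phenotype counts: 1 deep purple, 2 violet, 1 white
deep purple: 1 out of 4
Probability: 1/4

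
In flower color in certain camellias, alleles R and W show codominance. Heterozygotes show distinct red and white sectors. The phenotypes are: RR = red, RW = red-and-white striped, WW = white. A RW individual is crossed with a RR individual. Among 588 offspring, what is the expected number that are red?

Punnett square for RW × RR:
Offspring genotypes: 2 RR, 2 RW
Phenotype counts: 2 red, 2 red-and-white striped
red: 2 out of 4 → fraction 1/2
Expected count = 1/2 × 588 = 294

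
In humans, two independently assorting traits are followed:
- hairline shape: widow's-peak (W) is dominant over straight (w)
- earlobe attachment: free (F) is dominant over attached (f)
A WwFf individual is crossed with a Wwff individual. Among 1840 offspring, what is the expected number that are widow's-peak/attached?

Dihybrid cross WwFf × Wwff — consider each gene separately:
hairline shape: Ww × Ww → 1 WW, 2 Ww, 1 ww → 3 W_ : 1 ww (out of 4)
earlobe attachment: Ff × ff → 2 Ff, 2 ff → 2 F_ : 2 ff (out of 4)
Combine (counts out of 4 × 4 = 16): widow's-peak/free (W_F_) = 3×2 = 6; widow's-peak/attached (W_ff) = 3×2 = 6; straight/free (wwF_) = 1×2 = 2; straight/attached (wwff) = 1×2 = 2
Phenotype counts (out of 16): 6 widow's-peak/free, 6 widow's-peak/attached, 2 straight/free, 2 straight/attached
widow's-peak/attached: 6 out of 16 → fraction 3/8
Expected count = 3/8 × 1840 = 690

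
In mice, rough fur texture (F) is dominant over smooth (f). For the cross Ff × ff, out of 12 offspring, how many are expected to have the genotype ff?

Punnett square for Ff × ff:
Offspring genotypes: 2 Ff, 2 ff
Total offspring: 4
Count with target: 2
Probability: 2/4 = 1/2
Expected count = 1/2 × 12 = 6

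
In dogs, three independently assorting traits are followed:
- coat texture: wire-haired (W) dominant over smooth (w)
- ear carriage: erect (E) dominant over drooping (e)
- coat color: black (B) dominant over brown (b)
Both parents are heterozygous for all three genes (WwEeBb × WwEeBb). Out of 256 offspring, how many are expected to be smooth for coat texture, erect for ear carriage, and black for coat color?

Trihybrid cross: WwEeBb × WwEeBb
Each trait segregates independently with a 3:1 phenotypic ratio, so each gene contributes 3/4 (dominant) or 1/4 (recessive).
Target: smooth (coat texture), erect (ear carriage), black (coat color)
Probability = product of independent per-trait probabilities
= 1/4 × 3/4 × 3/4 = 9/64
Expected count = 9/64 × 256 = 36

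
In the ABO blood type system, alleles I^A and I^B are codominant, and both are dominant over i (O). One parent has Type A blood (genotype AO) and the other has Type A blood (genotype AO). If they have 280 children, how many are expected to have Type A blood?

Cross: AO × AO
Possible offspring genotypes: 1 AA, 2 AO, 1 OO
Blood type counts: 3 Type A, 1 Type O
Probability of Type A: 3/4
Expected count = 3/4 × 280 = 210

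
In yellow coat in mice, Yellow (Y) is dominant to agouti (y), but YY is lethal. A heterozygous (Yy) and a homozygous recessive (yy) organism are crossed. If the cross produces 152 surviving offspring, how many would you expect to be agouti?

Cross: Yy × yy
Punnett square offspring (before lethality): 2 Yy, 2 yy
No YY offspring are produced in this cross.
agouti: 2 out of 4 → fraction 1/2
Expected count = 1/2 × 152 = 76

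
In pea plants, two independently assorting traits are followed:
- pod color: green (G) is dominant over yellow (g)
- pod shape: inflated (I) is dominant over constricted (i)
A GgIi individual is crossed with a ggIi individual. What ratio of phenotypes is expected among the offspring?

Dihybrid cross GgIi × ggIi — consider each gene separately:
pod color: Gg × gg → 2 Gg, 2 gg → 2 G_ : 2 gg (out of 4)
pod shape: Ii × Ii → 1 II, 2 Ii, 1 ii → 3 I_ : 1 ii (out of 4)
Combine (counts out of 4 × 4 = 16): green/inflated (G_I_) = 2×3 = 6; green/constricted (G_ii) = 2×1 = 2; yellow/inflated (ggI_) = 2×3 = 6; yellow/constricted (ggii) = 2×1 = 2
Phenotype counts (out of 16): 6 green/inflated, 2 green/constricted, 6 yellow/inflated, 2 yellow/constricted
Ratio: 3 green/inflated : 1 green/constricted : 3 yellow/inflated : 1 yellow/constricted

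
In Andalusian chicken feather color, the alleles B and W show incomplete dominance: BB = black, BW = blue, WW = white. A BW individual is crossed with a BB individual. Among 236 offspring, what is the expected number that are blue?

Punnett square for BW × BB:
Offspring genotypes: 2 BB, 2 BW
Phenotype counts: 2 black, 2 blue
blue: 2 out of 4 → fraction 1/2
Expected count = 1/2 × 236 = 118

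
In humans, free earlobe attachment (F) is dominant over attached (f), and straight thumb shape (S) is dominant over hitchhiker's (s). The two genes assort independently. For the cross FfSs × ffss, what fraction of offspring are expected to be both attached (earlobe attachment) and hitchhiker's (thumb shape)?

Dihybrid cross FfSs × ffss — consider each gene separately:
earlobe attachment: Ff × ff → 2 Ff, 2 ff → 2 F_ : 2 ff (out of 4)
thumb shape: Ss × ss → 2 Ss, 2 ss → 2 S_ : 2 ss (out of 4)
Looking for: attached (ff) and hitchhiker's (ss)
P(attached) = 2/4, P(hitchhiker's) = 2/4
P(both) = 2/4 × 2/4 = 4/16 = 1/4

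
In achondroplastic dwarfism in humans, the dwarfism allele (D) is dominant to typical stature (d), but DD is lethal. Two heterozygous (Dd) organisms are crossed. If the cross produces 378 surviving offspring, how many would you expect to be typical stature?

Cross: Dd × Dd
Punnett square offspring (before lethality): 1 DD, 2 Dd, 1 dd
The DD genotype is lethal (embryos die); surviving offspring: 2 Dd, 1 dd
typical stature: 1 out of 3 → fraction 1/3
Expected count = 1/3 × 378 = 126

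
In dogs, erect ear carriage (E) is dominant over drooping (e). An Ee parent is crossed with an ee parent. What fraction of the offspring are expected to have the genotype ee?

Punnett square for Ee × ee:
Offspring genotypes: 2 Ee, 2 ee
Total offspring: 4
Count with target: 2
Probability: 2/4 = 1/2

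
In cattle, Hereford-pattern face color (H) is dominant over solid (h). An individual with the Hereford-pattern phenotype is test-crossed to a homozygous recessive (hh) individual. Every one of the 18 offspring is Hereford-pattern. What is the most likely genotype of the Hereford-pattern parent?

Test cross: ? × hh
All offspring are Hereford-pattern.
If the unknown parent were heterozygous (Hh), about half of 18 offspring would be solid; none are. The unknown parent is most likely homozygous dominant (HH).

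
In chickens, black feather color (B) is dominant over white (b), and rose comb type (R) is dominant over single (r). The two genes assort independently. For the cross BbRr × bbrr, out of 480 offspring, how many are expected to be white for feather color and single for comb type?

Dihybrid cross BbRr × bbrr — consider each gene separately:
feather color: Bb × bb → 2 Bb, 2 bb → 2 B_ : 2 bb (out of 4)
comb type: Rr × rr → 2 Rr, 2 rr → 2 R_ : 2 rr (out of 4)
Looking for: white (bb) and single (rr)
P(white) = 2/4, P(single) = 2/4
P(both) = 2/4 × 2/4 = 4/16 = 1/4
Expected count = 1/4 × 480 = 120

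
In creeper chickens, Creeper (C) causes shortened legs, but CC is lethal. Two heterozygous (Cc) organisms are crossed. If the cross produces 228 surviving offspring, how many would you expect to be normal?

Cross: Cc × Cc
Punnett square offspring (before lethality): 1 CC, 2 Cc, 1 cc
The CC genotype is lethal (embryos die); surviving offspring: 2 Cc, 1 cc
normal: 1 out of 3 → fraction 1/3
Expected count = 1/3 × 228 = 76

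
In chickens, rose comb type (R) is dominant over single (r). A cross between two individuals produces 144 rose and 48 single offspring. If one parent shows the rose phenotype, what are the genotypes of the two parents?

Observed offspring: 144 rose, 48 single
The observed ratio simplifies to 3:1. Single (rr) offspring appear, so each parent must contribute one r allele. The parent stated to show rose carries R, so it is Rr. The other parent is then either Rr or rr: Rr × rr would give a 1:1 split, whereas Rr × Rr gives 3:1 — matching the data. So both parents are heterozygous (Rr × Rr).
Parent genotypes: Rr × Rr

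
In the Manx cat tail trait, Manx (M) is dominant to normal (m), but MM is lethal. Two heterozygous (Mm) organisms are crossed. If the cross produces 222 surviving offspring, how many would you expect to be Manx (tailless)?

Cross: Mm × Mm
Punnett square offspring (before lethality): 1 MM, 2 Mm, 1 mm
The MM genotype is lethal (embryos die); surviving offspring: 2 Mm, 1 mm
Manx (tailless): 2 out of 3 → fraction 2/3
Expected count = 2/3 × 222 = 148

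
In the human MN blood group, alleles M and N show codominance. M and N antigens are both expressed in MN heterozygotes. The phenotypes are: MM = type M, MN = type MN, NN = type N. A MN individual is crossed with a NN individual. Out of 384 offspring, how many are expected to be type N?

Punnett square for MN × NN:
Offspring genotypes: 2 MN, 2 NN
Phenotype counts: 2 type MN, 2 type N
type N: 2 out of 4 → fraction 1/2
Expected count = 1/2 × 384 = 192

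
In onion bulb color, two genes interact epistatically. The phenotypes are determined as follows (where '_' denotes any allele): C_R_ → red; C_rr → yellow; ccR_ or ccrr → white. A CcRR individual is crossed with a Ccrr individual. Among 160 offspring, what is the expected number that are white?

Cross: CcRR × Ccrr — consider each gene separately:
C gene: Cc × Cc → 1 CC, 2 Cc, 1 cc → 3 C_ : 1 cc (out of 4)
R gene: RR × rr → 4 Rr → 4 R_ (out of 4)
Genotype classes (out of 4 × 4 = 16): C_R_ = 3×4 = 12; ccR_ = 1×4 = 4
Apply the phenotype rules: C_R_ (12) → red; ccR_ (4) → white
Phenotype counts (out of 16): 12 red, 4 white
white: 4 out of 16 → fraction 1/4
Expected count = 1/4 × 160 = 40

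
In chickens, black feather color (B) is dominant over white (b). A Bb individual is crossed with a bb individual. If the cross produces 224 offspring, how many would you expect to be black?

Punnett square for Bb × bb:
Offspring genotypes: 2 Bb, 2 bb
black: 2, white: 2
black: 2 out of 4 → fraction 1/2
Expected count = 1/2 × 224 = 112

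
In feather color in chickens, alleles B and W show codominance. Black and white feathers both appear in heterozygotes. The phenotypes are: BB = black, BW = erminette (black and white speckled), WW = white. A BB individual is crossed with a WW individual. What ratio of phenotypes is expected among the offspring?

Punnett square for BB × WW:
Offspring genotypes: 4 BW
Phenotype counts: 4 erminette (black and white speckled)
Ratio: all erminette (black and white speckled)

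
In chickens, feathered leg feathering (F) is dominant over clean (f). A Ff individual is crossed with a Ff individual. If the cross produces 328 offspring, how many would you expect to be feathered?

Punnett square for Ff × Ff:
Offspring genotypes: 1 FF, 2 Ff, 1 ff
feathered: 3, clean: 1
feathered: 3 out of 4 → fraction 3/4
Expected count = 3/4 × 328 = 246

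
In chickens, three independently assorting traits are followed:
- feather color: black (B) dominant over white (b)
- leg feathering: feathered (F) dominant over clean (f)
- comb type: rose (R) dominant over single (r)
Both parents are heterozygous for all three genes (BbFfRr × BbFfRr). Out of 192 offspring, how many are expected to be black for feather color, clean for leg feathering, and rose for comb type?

Trihybrid cross: BbFfRr × BbFfRr
Each trait segregates independently with a 3:1 phenotypic ratio, so each gene contributes 3/4 (dominant) or 1/4 (recessive).
Target: black (feather color), clean (leg feathering), rose (comb type)
Probability = product of independent per-trait probabilities
= 3/4 × 1/4 × 3/4 = 9/64
Expected count = 9/64 × 192 = 27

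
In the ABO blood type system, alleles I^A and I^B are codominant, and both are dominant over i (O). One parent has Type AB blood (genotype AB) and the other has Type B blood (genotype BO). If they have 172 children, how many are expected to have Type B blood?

Cross: AB × BO
Possible offspring genotypes: 1 AB, 1 AO, 1 BB, 1 BO
Blood type counts: 1 Type AB, 1 Type A, 2 Type B
Probability of Type B: 2/4 = 1/2
Expected count = 1/2 × 172 = 86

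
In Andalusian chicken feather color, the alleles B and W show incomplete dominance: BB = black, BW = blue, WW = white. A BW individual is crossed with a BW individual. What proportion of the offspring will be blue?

Punnett square for BW × BW:
Offspring genotypes: 1 BB, 2 BW, 1 WW
Phenotype counts: 1 black, 2 blue, 1 white
blue: 2 out of 4
Probability: 2/4 = 1/2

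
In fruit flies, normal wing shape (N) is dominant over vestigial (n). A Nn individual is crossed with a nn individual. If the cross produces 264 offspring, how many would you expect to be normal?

Punnett square for Nn × nn:
Offspring genotypes: 2 Nn, 2 nn
normal: 2, vestigial: 2
normal: 2 out of 4 → fraction 1/2
Expected count = 1/2 × 264 = 132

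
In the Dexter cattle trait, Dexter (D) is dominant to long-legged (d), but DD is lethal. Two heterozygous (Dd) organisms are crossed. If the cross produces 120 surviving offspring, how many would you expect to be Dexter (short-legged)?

Cross: Dd × Dd
Punnett square offspring (before lethality): 1 DD, 2 Dd, 1 dd
The DD genotype is lethal (embryos die); surviving offspring: 2 Dd, 1 dd
Dexter (short-legged): 2 out of 3 → fraction 2/3
Expected count = 2/3 × 120 = 80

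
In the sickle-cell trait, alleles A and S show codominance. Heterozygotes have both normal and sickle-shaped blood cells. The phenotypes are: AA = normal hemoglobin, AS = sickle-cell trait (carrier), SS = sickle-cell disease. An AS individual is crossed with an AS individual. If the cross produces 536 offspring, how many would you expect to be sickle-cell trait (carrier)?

Punnett square for AS × AS:
Offspring genotypes: 1 AA, 2 AS, 1 SS
Phenotype counts: 1 normal hemoglobin, 2 sickle-cell trait (carrier), 1 sickle-cell disease
sickle-cell trait (carrier): 2 out of 4 → fraction 1/2
Expected count = 1/2 × 536 = 268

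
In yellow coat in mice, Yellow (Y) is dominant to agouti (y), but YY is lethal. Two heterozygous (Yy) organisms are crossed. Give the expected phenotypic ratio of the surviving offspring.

Cross: Yy × Yy
Punnett square offspring (before lethality): 1 YY, 2 Yy, 1 yy
The YY genotype is lethal (embryos die); surviving offspring: 2 Yy, 1 yy
Ratio: 2 yellow : 1 agouti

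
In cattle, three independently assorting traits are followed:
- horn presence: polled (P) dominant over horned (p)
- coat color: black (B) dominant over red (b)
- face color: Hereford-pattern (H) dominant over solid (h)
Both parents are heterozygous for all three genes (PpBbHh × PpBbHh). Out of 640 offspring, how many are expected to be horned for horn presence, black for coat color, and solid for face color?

Trihybrid cross: PpBbHh × PpBbHh
Each trait segregates independently with a 3:1 phenotypic ratio, so each gene contributes 3/4 (dominant) or 1/4 (recessive).
Target: horned (horn presence), black (coat color), solid (face color)
Probability = product of independent per-trait probabilities
= 1/4 × 3/4 × 1/4 = 3/64
Expected count = 3/64 × 640 = 30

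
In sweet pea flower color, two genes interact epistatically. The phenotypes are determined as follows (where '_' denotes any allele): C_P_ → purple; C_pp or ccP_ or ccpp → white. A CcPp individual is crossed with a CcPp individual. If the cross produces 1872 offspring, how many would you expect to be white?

Cross: CcPp × CcPp — consider each gene separately:
C gene: Cc × Cc → 1 CC, 2 Cc, 1 cc → 3 C_ : 1 cc (out of 4)
P gene: Pp × Pp → 1 PP, 2 Pp, 1 pp → 3 P_ : 1 pp (out of 4)
Genotype classes (out of 4 × 4 = 16): C_P_ = 3×3 = 9; C_pp = 3×1 = 3; ccP_ = 1×3 = 3; ccpp = 1×1 = 1
Apply the phenotype rules: C_P_ (9) → purple; C_pp (3) + ccP_ (3) + ccpp (1) → white
Phenotype counts (out of 16): 9 purple, 7 white
white: 7 out of 16 → fraction 7/16
Expected count = 7/16 × 1872 = 819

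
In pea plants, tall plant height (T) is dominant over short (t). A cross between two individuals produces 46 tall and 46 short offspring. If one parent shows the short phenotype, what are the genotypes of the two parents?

Observed offspring: 46 tall, 46 short
The observed ratio simplifies to 1:1. One parent shows short, so its genotype must be tt. A 1:1 offspring split requires the other parent to be heterozygous (Tt).
Parent genotypes: tt × Tt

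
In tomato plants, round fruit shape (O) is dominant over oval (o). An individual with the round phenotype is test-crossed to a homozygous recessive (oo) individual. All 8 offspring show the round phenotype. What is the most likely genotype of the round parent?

Test cross: ? × oo
All offspring are round.
If the unknown parent were heterozygous (Oo), about half of 8 offspring would be oval; none are. The unknown parent is most likely homozygous dominant (OO).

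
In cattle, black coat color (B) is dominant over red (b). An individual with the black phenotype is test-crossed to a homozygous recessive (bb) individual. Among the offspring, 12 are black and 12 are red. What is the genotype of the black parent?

Test cross: ? × bb
Offspring: 12 black, 12 red — approximately 1:1.
A 1:1 ratio in a test cross indicates the unknown parent is heterozygous (Bb).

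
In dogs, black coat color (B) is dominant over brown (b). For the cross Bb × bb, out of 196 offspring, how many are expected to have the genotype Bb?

Punnett square for Bb × bb:
Offspring genotypes: 2 Bb, 2 bb
Total offspring: 4
Count with target: 2
Probability: 2/4 = 1/2
Expected count = 1/2 × 196 = 98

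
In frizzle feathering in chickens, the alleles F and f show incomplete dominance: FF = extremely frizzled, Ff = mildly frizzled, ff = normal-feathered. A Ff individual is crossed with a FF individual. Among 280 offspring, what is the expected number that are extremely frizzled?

Punnett square for Ff × FF:
Offspring genotypes: 2 FF, 2 Ff
Phenotype counts: 2 extremely frizzled, 2 mildly frizzled
extremely frizzled: 2 out of 4 → fraction 1/2
Expected count = 1/2 × 280 = 140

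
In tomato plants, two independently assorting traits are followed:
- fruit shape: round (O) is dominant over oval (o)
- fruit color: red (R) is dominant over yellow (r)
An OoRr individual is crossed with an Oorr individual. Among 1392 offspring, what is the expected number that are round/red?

Dihybrid cross OoRr × Oorr — consider each gene separately:
fruit shape: Oo × Oo → 1 OO, 2 Oo, 1 oo → 3 O_ : 1 oo (out of 4)
fruit color: Rr × rr → 2 Rr, 2 rr → 2 R_ : 2 rr (out of 4)
Combine (counts out of 4 × 4 = 16): round/red (O_R_) = 3×2 = 6; round/yellow (O_rr) = 3×2 = 6; oval/red (ooR_) = 1×2 = 2; oval/yellow (oorr) = 1×2 = 2
Phenotype counts (out of 16): 6 round/red, 6 round/yellow, 2 oval/red, 2 oval/yellow
round/red: 6 out of 16 → fraction 3/8
Expected count = 3/8 × 1392 = 522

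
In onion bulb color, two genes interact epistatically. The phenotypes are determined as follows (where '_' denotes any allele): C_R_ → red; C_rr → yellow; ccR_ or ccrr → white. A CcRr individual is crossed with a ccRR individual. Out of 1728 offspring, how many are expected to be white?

Cross: CcRr × ccRR — consider each gene separately:
C gene: Cc × cc → 2 Cc, 2 cc → 2 C_ : 2 cc (out of 4)
R gene: Rr × RR → 2 RR, 2 Rr → 4 R_ (out of 4)
Genotype classes (out of 4 × 4 = 16): C_R_ = 2×4 = 8; ccR_ = 2×4 = 8
Apply the phenotype rules: C_R_ (8) → red; ccR_ (8) → white
Phenotype counts (out of 16): 8 red, 8 white
white: 8 out of 16 → fraction 1/2
Expected count = 1/2 × 1728 = 864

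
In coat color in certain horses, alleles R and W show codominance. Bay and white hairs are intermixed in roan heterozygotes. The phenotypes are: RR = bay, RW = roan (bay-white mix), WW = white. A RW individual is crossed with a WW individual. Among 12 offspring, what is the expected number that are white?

Punnett square for RW × WW:
Offspring genotypes: 2 RW, 2 WW
Phenotype counts: 2 roan (bay-white mix), 2 white
white: 2 out of 4 → fraction 1/2
Expected count = 1/2 × 12 = 6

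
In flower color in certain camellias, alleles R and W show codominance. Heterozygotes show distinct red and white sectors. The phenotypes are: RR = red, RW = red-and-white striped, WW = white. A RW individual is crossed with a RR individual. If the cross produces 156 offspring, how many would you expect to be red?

Punnett square for RW × RR:
Offspring genotypes: 2 RR, 2 RW
Phenotype counts: 2 red, 2 red-and-white striped
red: 2 out of 4 → fraction 1/2
Expected count = 1/2 × 156 = 78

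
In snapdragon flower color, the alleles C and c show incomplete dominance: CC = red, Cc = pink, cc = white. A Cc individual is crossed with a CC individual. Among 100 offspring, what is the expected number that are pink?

Punnett square for Cc × CC:
Offspring genotypes: 2 CC, 2 Cc
Phenotype counts: 2 red, 2 pink
pink: 2 out of 4 → fraction 1/2
Expected count = 1/2 × 100 = 50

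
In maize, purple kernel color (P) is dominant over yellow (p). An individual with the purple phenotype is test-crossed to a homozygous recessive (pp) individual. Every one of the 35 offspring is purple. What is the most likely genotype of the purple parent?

Test cross: ? × pp
All offspring are purple.
If the unknown parent were heterozygous (Pp), about half of 35 offspring would be yellow; none are. The unknown parent is most likely homozygous dominant (PP).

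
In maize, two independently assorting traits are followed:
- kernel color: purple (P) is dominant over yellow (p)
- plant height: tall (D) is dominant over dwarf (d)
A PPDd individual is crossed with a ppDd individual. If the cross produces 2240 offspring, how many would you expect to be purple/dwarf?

Dihybrid cross PPDd × ppDd — consider each gene separately:
kernel color: PP × pp → 4 Pp → 4 P_ (out of 4)
plant height: Dd × Dd → 1 DD, 2 Dd, 1 dd → 3 D_ : 1 dd (out of 4)
Combine (counts out of 4 × 4 = 16): purple/tall (P_D_) = 4×3 = 12; purple/dwarf (P_dd) = 4×1 = 4
Phenotype counts (out of 16): 12 purple/tall, 4 purple/dwarf
purple/dwarf: 4 out of 16 → fraction 1/4
Expected count = 1/4 × 2240 = 560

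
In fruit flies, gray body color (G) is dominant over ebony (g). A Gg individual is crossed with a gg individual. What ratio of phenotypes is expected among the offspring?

Punnett square for Gg × gg:
Offspring genotypes: 2 Gg, 2 gg
gray: 2, ebony: 2
Ratio: 1:1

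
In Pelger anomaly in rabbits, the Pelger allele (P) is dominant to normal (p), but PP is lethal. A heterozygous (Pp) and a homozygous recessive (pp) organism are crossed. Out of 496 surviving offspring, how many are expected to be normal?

Cross: Pp × pp
Punnett square offspring (before lethality): 2 Pp, 2 pp
No PP offspring are produced in this cross.
normal: 2 out of 4 → fraction 1/2
Expected count = 1/2 × 496 = 248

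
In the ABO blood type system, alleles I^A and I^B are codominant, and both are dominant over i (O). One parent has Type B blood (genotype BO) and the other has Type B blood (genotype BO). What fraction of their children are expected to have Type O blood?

Cross: BO × BO
Possible offspring genotypes: 1 BB, 2 BO, 1 OO
Blood type counts: 3 Type B, 1 Type O
Probability of Type O: 1/4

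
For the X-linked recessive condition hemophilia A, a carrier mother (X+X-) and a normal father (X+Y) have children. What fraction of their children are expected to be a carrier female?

Cross: X+X- × X+Y
Offspring: 1 X+X+, 1 X+Y, 1 X+X-, 1 X-Y
Probability of a carrier female: 1/4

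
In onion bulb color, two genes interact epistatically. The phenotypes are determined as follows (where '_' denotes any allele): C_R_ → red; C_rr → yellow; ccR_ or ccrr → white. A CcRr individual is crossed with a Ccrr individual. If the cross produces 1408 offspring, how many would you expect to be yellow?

Cross: CcRr × Ccrr — consider each gene separately:
C gene: Cc × Cc → 1 CC, 2 Cc, 1 cc → 3 C_ : 1 cc (out of 4)
R gene: Rr × rr → 2 Rr, 2 rr → 2 R_ : 2 rr (out of 4)
Genotype classes (out of 4 × 4 = 16): C_R_ = 3×2 = 6; C_rr = 3×2 = 6; ccR_ = 1×2 = 2; ccrr = 1×2 = 2
Apply the phenotype rules: C_R_ (6) → red; C_rr (6) → yellow; ccR_ (2) + ccrr (2) → white
Phenotype counts (out of 16): 6 red, 6 yellow, 4 white
yellow: 6 out of 16 → fraction 3/8
Expected count = 3/8 × 1408 = 528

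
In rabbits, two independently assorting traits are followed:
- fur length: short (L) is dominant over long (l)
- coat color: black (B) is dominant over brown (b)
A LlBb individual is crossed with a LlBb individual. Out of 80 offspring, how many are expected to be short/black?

Dihybrid cross LlBb × LlBb — consider each gene separately:
fur length: Ll × Ll → 1 LL, 2 Ll, 1 ll → 3 L_ : 1 ll (out of 4)
coat color: Bb × Bb → 1 BB, 2 Bb, 1 bb → 3 B_ : 1 bb (out of 4)
Combine (counts out of 4 × 4 = 16): short/black (L_B_) = 3×3 = 9; short/brown (L_bb) = 3×1 = 3; long/black (llB_) = 1×3 = 3; long/brown (llbb) = 1×1 = 1
Phenotype counts (out of 16): 9 short/black, 3 short/brown, 3 long/black, 1 long/brown
short/black: 9 out of 16 → fraction 9/16
Expected count = 9/16 × 80 = 45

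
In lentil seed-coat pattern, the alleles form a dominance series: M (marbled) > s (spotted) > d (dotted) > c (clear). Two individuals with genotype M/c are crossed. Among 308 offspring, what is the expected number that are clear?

Cross: M/c × M/c
Allele dominance: M > s > d > c
Offspring genotypes: 1 M/M, 2 M/c, 1 c/c
Phenotype counts: 3 marbled, 1 clear
clear: 1 out of 4 → fraction 1/4
Expected count = 1/4 × 308 = 77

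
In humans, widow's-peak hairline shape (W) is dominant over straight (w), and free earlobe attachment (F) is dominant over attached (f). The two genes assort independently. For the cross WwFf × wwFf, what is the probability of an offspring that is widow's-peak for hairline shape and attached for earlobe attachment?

Dihybrid cross WwFf × wwFf — consider each gene separately:
hairline shape: Ww × ww → 2 Ww, 2 ww → 2 W_ : 2 ww (out of 4)
earlobe attachment: Ff × Ff → 1 FF, 2 Ff, 1 ff → 3 F_ : 1 ff (out of 4)
Looking for: widow's-peak (W_) and attached (ff)
P(widow's-peak) = 2/4, P(attached) = 1/4
P(both) = 2/4 × 1/4 = 2/16 = 1/8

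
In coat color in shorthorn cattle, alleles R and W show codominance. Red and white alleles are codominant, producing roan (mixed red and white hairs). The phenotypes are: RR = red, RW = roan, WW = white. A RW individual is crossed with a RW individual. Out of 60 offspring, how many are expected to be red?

Punnett square for RW × RW:
Offspring genotypes: 1 RR, 2 RW, 1 WW
Phenotype counts: 1 red, 2 roan, 1 white
red: 1 out of 4 → fraction 1/4
Expected count = 1/4 × 60 = 15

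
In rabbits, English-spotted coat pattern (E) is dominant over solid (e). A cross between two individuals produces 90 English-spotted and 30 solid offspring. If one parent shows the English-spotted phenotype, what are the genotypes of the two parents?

Observed offspring: 90 English-spotted, 30 solid
The observed ratio simplifies to 3:1. Solid (ee) offspring appear, so each parent must contribute one e allele. The parent stated to show English-spotted carries E, so it is Ee. The other parent is then either Ee or ee: Ee × ee would give a 1:1 split, whereas Ee × Ee gives 3:1 — matching the data. So both parents are heterozygous (Ee × Ee).
Parent genotypes: Ee × Ee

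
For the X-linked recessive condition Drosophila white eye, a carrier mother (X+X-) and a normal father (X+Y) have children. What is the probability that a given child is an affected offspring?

Cross: X+X- × X+Y
Offspring: 1 X+X+, 1 X+Y, 1 X+X-, 1 X-Y
Probability of an affected offspring: 1/4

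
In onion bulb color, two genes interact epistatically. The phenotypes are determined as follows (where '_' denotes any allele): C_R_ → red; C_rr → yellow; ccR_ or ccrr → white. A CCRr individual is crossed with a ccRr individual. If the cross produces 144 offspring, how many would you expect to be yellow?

Cross: CCRr × ccRr — consider each gene separately:
C gene: CC × cc → 4 Cc → 4 C_ (out of 4)
R gene: Rr × Rr → 1 RR, 2 Rr, 1 rr → 3 R_ : 1 rr (out of 4)
Genotype classes (out of 4 × 4 = 16): C_R_ = 4×3 = 12; C_rr = 4×1 = 4
Apply the phenotype rules: C_R_ (12) → red; C_rr (4) → yellow
Phenotype counts (out of 16): 12 red, 4 yellow
yellow: 4 out of 16 → fraction 1/4
Expected count = 1/4 × 144 = 36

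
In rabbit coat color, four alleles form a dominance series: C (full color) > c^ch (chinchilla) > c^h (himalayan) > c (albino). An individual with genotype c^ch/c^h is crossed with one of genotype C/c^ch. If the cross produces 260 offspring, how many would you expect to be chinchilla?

Cross: c^ch/c^h × C/c^ch
Allele dominance: C > c^ch > c^h > c
Offspring genotypes: 1 C/c^ch, 1 c^ch/c^ch, 1 C/c^h, 1 c^ch/c^h
Phenotype counts: 2 full color, 2 chinchilla
chinchilla: 2 out of 4 → fraction 1/2
Expected count = 1/2 × 260 = 130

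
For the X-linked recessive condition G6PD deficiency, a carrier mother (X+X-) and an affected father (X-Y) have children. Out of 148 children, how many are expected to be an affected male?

Cross: X+X- × X-Y
Offspring: 1 X+X-, 1 X+Y, 1 X-X-, 1 X-Y
Probability of an affected male: 1/4
Expected count = 1/4 × 148 = 37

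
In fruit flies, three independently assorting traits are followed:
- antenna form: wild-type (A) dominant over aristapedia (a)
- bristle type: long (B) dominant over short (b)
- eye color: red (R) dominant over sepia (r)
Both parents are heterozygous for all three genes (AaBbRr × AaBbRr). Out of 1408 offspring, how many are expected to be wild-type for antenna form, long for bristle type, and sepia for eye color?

Trihybrid cross: AaBbRr × AaBbRr
Each trait segregates independently with a 3:1 phenotypic ratio, so each gene contributes 3/4 (dominant) or 1/4 (recessive).
Target: wild-type (antenna form), long (bristle type), sepia (eye color)
Probability = product of independent per-trait probabilities
= 3/4 × 3/4 × 1/4 = 9/64
Expected count = 9/64 × 1408 = 198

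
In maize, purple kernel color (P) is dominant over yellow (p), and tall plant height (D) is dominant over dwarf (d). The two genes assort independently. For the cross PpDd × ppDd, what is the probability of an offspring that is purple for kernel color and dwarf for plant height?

Dihybrid cross PpDd × ppDd — consider each gene separately:
kernel color: Pp × pp → 2 Pp, 2 pp → 2 P_ : 2 pp (out of 4)
plant height: Dd × Dd → 1 DD, 2 Dd, 1 dd → 3 D_ : 1 dd (out of 4)
Looking for: purple (P_) and dwarf (dd)
P(purple) = 2/4, P(dwarf) = 1/4
P(both) = 2/4 × 1/4 = 2/16 = 1/8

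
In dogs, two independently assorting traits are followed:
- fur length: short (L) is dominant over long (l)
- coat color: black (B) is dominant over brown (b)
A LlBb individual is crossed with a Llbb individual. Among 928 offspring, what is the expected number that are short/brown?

Dihybrid cross LlBb × Llbb — consider each gene separately:
fur length: Ll × Ll → 1 LL, 2 Ll, 1 ll → 3 L_ : 1 ll (out of 4)
coat color: Bb × bb → 2 Bb, 2 bb → 2 B_ : 2 bb (out of 4)
Combine (counts out of 4 × 4 = 16): short/black (L_B_) = 3×2 = 6; short/brown (L_bb) = 3×2 = 6; long/black (llB_) = 1×2 = 2; long/brown (llbb) = 1×2 = 2
Phenotype counts (out of 16): 6 short/black, 6 short/brown, 2 long/black, 2 long/brown
short/brown: 6 out of 16 → fraction 3/8
Expected count = 3/8 × 928 = 348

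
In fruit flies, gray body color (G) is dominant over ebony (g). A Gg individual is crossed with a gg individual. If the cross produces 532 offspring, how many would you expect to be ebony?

Punnett square for Gg × gg:
Offspring genotypes: 2 Gg, 2 gg
gray: 2, ebony: 2
ebony: 2 out of 4 → fraction 1/2
Expected count = 1/2 × 532 = 266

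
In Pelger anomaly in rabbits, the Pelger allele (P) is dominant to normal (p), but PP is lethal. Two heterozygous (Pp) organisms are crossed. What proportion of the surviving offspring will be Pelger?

Cross: Pp × Pp
Punnett square offspring (before lethality): 1 PP, 2 Pp, 1 pp
The PP genotype is lethal (embryos die); surviving offspring: 2 Pp, 1 pp
Pelger: 2 out of 3
Probability: 2/3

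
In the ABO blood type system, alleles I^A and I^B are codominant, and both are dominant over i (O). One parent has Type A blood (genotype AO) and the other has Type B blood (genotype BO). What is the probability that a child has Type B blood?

Cross: AO × BO
Possible offspring genotypes: 1 AB, 1 AO, 1 BO, 1 OO
Blood type counts: 1 Type AB, 1 Type A, 1 Type B, 1 Type O
Probability of Type B: 1/4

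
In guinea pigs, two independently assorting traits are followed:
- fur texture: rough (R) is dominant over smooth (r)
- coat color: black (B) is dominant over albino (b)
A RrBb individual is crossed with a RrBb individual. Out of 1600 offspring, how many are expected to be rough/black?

Dihybrid cross RrBb × RrBb — consider each gene separately:
fur texture: Rr × Rr → 1 RR, 2 Rr, 1 rr → 3 R_ : 1 rr (out of 4)
coat color: Bb × Bb → 1 BB, 2 Bb, 1 bb → 3 B_ : 1 bb (out of 4)
Combine (counts out of 4 × 4 = 16): rough/black (R_B_) = 3×3 = 9; rough/albino (R_bb) = 3×1 = 3; smooth/black (rrB_) = 1×3 = 3; smooth/albino (rrbb) = 1×1 = 1
Phenotype counts (out of 16): 9 rough/black, 3 rough/albino, 3 smooth/black, 1 smooth/albino
rough/black: 9 out of 16 → fraction 9/16
Expected count = 9/16 × 1600 = 900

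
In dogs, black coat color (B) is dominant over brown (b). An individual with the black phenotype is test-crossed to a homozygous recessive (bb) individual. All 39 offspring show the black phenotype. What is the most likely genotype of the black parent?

Test cross: ? × bb
All offspring are black.
If the unknown parent were heterozygous (Bb), about half of 39 offspring would be brown; none are. The unknown parent is most likely homozygous dominant (BB).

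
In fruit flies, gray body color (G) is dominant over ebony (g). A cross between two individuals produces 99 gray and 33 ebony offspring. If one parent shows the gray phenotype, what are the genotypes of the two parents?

Observed offspring: 99 gray, 33 ebony
The observed ratio simplifies to 3:1. Ebony (gg) offspring appear, so each parent must contribute one g allele. The parent stated to show gray carries G, so it is Gg. The other parent is then either Gg or gg: Gg × gg would give a 1:1 split, whereas Gg × Gg gives 3:1 — matching the data. So both parents are heterozygous (Gg × Gg).
Parent genotypes: Gg × Gg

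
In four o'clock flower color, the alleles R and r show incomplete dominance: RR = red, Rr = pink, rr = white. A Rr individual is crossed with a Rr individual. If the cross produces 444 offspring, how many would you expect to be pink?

Punnett square for Rr × Rr:
Offspring genotypes: 1 RR, 2 Rr, 1 rr
Phenotype counts: 1 red, 2 pink, 1 white
pink: 2 out of 4 → fraction 1/2
Expected count = 1/2 × 444 = 222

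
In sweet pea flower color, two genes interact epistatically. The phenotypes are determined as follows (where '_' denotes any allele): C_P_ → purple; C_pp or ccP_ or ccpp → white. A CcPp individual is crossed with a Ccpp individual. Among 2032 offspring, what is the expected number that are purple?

Cross: CcPp × Ccpp — consider each gene separately:
C gene: Cc × Cc → 1 CC, 2 Cc, 1 cc → 3 C_ : 1 cc (out of 4)
P gene: Pp × pp → 2 Pp, 2 pp → 2 P_ : 2 pp (out of 4)
Genotype classes (out of 4 × 4 = 16): C_P_ = 3×2 = 6; C_pp = 3×2 = 6; ccP_ = 1×2 = 2; ccpp = 1×2 = 2
Apply the phenotype rules: C_P_ (6) → purple; C_pp (6) + ccP_ (2) + ccpp (2) → white
Phenotype counts (out of 16): 6 purple, 10 white
purple: 6 out of 16 → fraction 3/8
Expected count = 3/8 × 2032 = 762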